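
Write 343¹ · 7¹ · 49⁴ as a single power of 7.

343¹ = 7^3; 7¹ = 7^1; 49⁴ = 7^8
Combine exponents: 7^12

7^12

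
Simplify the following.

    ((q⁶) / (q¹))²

Inside the bracket: q⁵
Raise to the power 2: q^10

q^10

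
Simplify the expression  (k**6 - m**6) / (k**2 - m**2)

k**4 + k**2*m**2 + m**4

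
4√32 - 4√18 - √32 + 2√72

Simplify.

12*√2

4√32 = 16*√2; 4√18 = 12*√2; √32 = 4*√2; 2√72 = 12*√2
Combine: (16 - 12 - 4 + 12)·√2 = 12*√2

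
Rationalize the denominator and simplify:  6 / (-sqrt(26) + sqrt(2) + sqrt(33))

(-18*sqrt(26) - 10*sqrt(33) + 114*sqrt(2) + 8*sqrt(429))/61

Group as (sqrt(2) + sqrt(33)) - sqrt(26); multiply by (sqrt(2) + sqrt(33)) + sqrt(26), then rationalise the remaining surd.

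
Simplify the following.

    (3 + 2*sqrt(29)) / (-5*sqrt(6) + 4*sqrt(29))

(15*sqrt(6) + 12*sqrt(29) + 10*sqrt(174) + 232)/314

Multiply numerator and denominator by 5*sqrt(6) + 4*sqrt(29).
Denominator becomes 314; numerator becomes 15*sqrt(6) + 12*sqrt(29) + 10*sqrt(174) + 232.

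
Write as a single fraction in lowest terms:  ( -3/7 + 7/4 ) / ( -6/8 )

Numerator: -3/7 + 7/4 = 37/28
Denominator: -6/8 = -3/4
Divide: (37/28) · (-4/3) = -37/21

-37/21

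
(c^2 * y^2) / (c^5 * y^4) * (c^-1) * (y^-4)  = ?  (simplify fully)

1/(c^4*y^6)

Quotient: (c^-3) * (y^-2)
Multiply by (c^-1) * (y^-4): add exponents.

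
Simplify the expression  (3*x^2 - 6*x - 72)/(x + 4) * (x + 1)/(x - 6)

3*x + 3

Factor: 3*x^2 - 6*x - 72 = 3*(x - 6)*(x + 4)
Cancel the common factors (x + 4), (x - 6).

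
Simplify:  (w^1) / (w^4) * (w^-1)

w^(-4)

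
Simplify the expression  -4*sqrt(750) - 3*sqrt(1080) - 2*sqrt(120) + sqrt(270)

-39*sqrt(30)

4*sqrt(750) = 20*sqrt(30); 3*sqrt(1080) = 18*sqrt(30); 2*sqrt(120) = 4*sqrt(30); sqrt(270) = 3*sqrt(30)
Combine: (-20 - 18 - 4 + 3)·sqrt(30) = -39*sqrt(30)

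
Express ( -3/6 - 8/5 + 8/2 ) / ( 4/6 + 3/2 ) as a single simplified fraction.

Numerator: -3/6 - 8/5 + 8/2 = 19/10
Denominator: 4/6 + 3/2 = 13/6
Divide: (19/10) · (6/13) = 57/65

57/65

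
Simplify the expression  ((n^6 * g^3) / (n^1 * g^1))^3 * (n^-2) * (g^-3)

Inside the bracket: n^5 * g^2
Raise to the power 3: n^15 * g^6
Multiply by (n^-2) * (g^-3): add exponents.

g^3*n^13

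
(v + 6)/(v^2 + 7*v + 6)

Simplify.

Factor: v^2 + 7*v + 6 = (v + 6)*(v + 1)
Cancel the common factor (v + 6).

1/(v + 1)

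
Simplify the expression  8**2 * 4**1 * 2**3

8**2 = 2**6; 4**1 = 2**2; 2**3 = 2**3
Combine exponents: 2**11

2**11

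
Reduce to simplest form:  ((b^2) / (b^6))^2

b^(-8)

Inside the bracket: (b^-4)
Raise to the power 2: (b^-8)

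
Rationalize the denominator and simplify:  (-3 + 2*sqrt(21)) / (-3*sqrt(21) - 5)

(-141 + 19*sqrt(21))/164

Multiply numerator and denominator by -5 + 3*sqrt(21).
Denominator becomes -164; numerator becomes -19*sqrt(21) + 141.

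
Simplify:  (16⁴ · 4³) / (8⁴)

2^10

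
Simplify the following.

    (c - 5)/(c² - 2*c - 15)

Factor: c² - 2*c - 15 = (c + 3)·(c - 5)
Cancel the common factor (c - 5).

1/(c + 3)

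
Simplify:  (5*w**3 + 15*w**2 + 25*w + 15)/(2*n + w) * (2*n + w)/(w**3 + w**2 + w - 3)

Factor: 5*w**3 + 15*w**2 + 25*w + 15 = 5*(w + 1)*(w**2 + 2*w + 3);  w**3 + w**2 + w - 3 = (w**2 + 2*w + 3)*(w - 1)
Cancel the common factors (w**2 + 2*w + 3), (2*n + w).

(5*w + 5)/(w - 1)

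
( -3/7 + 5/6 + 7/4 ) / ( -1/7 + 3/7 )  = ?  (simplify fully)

Numerator: -3/7 + 5/6 + 7/4 = 181/84
Denominator: -1/7 + 3/7 = 2/7
Divide: (181/84) · (7/2) = 181/24

181/24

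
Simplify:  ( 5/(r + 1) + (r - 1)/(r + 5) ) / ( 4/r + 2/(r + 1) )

Numerator: 5/(r + 1) + (r - 1)/(r + 5) = (r² + 5*r + 24)/(r² + 6*r + 5)
Denominator: 4/r + 2/(r + 1) = (6*r + 4)/(r² + r)
Divide: ((r² + 5*r + 24)/(r² + 6*r + 5)) · ((r² + r)/(6*r + 4)) = (r³ + 5*r² + 24*r)/(6*r² + 34*r + 20)

(r³ + 5*r² + 24*r)/(6*r² + 34*r + 20)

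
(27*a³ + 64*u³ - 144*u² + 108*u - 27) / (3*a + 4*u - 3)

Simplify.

9*a² - 12*a*u + 9*a + 16*u² - 24*u + 9

Factor as (a+b)(a^2-ab+b^2) with a=(3*a), b=(4*u - 3).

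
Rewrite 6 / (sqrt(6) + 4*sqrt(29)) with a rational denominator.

Multiply numerator and denominator by -sqrt(6) + 4*sqrt(29).
Denominator becomes 458; numerator becomes -6*sqrt(6) + 24*sqrt(29).

(-3*sqrt(6) + 12*sqrt(29))/229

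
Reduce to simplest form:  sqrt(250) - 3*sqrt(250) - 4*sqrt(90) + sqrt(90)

sqrt(250) = 5*sqrt(10); 3*sqrt(250) = 15*sqrt(10); 4*sqrt(90) = 12*sqrt(10); sqrt(90) = 3*sqrt(10)
Combine: (5 - 15 - 12 + 3)·sqrt(10) = -19*sqrt(10)

-19*sqrt(10)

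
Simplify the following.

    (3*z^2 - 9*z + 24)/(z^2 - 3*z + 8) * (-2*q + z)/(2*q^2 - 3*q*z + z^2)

3/(-q + z)

Factor: 3*z^2 - 9*z + 24 = 3*(z^2 - 3*z + 8);  2*q^2 - 3*q*z + z^2 = (-2*q + z)*(-q + z)
Cancel the common factors (z^2 - 3*z + 8), (-2*q + z).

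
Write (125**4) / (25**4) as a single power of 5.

125**4 = 5**12; 25**4 = 5**8
Combine exponents: 5**4

5**4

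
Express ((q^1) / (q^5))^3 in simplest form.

q^(-12)

Inside the bracket: (q^-4)
Raise to the power 3: (q^-12)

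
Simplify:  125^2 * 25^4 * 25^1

125^2 = 5^6; 25^4 = 5^8; 25^1 = 5^2
Combine exponents: 5^16

5^16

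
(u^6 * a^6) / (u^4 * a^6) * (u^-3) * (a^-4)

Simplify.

Quotient: u^2
Multiply by (u^-3) * (a^-4): add exponents.

1/(a^4*u)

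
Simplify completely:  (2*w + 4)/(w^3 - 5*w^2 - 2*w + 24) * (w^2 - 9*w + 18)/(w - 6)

Factor: 2*w + 4 = 2*(w + 2);  w^3 - 5*w^2 - 2*w + 24 = (w + 2)*(w - 4)*(w - 3);  w^2 - 9*w + 18 = (w - 3)*(w - 6)
Cancel the common factors (w - 3), (w + 2), (w - 6).

2/(w - 4)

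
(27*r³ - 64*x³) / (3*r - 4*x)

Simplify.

9*r² + 12*r*x + 16*x²

Factor as (a-b)(a^2+ab+b^2) with a=(3*r), b=(4*x).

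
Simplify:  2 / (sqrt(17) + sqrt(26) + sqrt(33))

(-sqrt(14586) + 5*sqrt(33) + 12*sqrt(26) + 21*sqrt(17))/417

Group as (sqrt(17) + sqrt(26)) + sqrt(33); multiply by (sqrt(17) + sqrt(26)) - sqrt(33), then rationalise the remaining surd.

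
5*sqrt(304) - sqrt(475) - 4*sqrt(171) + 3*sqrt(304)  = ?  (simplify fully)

5*sqrt(304) = 20*sqrt(19); sqrt(475) = 5*sqrt(19); 4*sqrt(171) = 12*sqrt(19); 3*sqrt(304) = 12*sqrt(19)
Combine: (20 - 5 - 12 + 12)·sqrt(19) = 15*sqrt(19)

15*sqrt(19)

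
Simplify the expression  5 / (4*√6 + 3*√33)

(-20*√6 + 15*√33)/201

Multiply numerator and denominator by -3*√33 + 4*√6.
Denominator becomes -201; numerator becomes -15*√33 + 20*√6.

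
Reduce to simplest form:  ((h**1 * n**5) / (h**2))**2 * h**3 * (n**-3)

h*n**7

Inside the bracket: (h**-1) * n**5
Raise to the power 2: (h**-2) * n**10
Multiply by h**3 * (n**-3): add exponents.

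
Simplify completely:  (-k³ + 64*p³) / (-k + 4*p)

(4*p)^3 - k^3 = (-k + 4*p)(k² + 4*k*p + 16*p²).

k² + 4*k*p + 16*p²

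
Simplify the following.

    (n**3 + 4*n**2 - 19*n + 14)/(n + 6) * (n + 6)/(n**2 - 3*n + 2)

Factor: n**3 + 4*n**2 - 19*n + 14 = (n - 1)*(n - 2)*(n + 7);  n**2 - 3*n + 2 = (n - 1)*(n - 2)
Cancel the common factors (n - 2), (n + 6), (n - 1).

n + 7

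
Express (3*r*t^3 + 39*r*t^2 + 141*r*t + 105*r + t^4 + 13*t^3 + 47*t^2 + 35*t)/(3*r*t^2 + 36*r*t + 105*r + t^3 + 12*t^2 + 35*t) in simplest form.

Factor: 3*r*t^3 + 39*r*t^2 + 141*r*t + 105*r + t^4 + 13*t^3 + 47*t^2 + 35*t = (t + 1)*(t + 5)*(3*r + t)*(t + 7);  3*r*t^2 + 36*r*t + 105*r + t^3 + 12*t^2 + 35*t = (t + 5)*(3*r + t)*(t + 7)
Cancel the common factors (3*r + t), (t + 7), (t + 5).

t + 1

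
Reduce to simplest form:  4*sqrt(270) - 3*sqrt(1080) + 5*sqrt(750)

19*sqrt(30)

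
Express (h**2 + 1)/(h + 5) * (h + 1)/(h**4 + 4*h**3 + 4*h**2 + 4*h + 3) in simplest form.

1/(h**2 + 8*h + 15)

Factor: h**4 + 4*h**3 + 4*h**2 + 4*h + 3 = (h + 3)*(h**2 + 1)*(h + 1)
Cancel the common factors (h**2 + 1), (h + 1).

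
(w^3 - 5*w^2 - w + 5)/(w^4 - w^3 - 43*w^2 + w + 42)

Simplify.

Factor: w^3 - 5*w^2 - w + 5 = (w + 1)*(w - 1)*(w - 5);  w^4 - w^3 - 43*w^2 + w + 42 = (w + 6)*(w - 7)*(w - 1)*(w + 1)
Cancel the common factors (w + 1), (w - 1).

(w - 5)/(w^2 - w - 42)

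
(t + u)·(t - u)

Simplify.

t² - u²

Product of conjugates: (P+Q)(P-Q) = P^2 - Q^2.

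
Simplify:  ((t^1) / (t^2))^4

Inside the bracket: (t^-1)
Raise to the power 4: (t^-4)

t^(-4)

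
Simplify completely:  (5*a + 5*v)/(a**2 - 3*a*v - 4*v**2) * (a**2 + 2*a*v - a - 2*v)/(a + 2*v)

(-5*a + 5)/(-a + 4*v)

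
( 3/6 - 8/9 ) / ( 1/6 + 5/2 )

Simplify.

Numerator: 3/6 - 8/9 = -7/18
Denominator: 1/6 + 5/2 = 8/3
Divide: (-7/18) · (3/8) = -7/48

-7/48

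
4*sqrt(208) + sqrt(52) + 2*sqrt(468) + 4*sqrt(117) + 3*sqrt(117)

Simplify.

51*sqrt(13)

4*sqrt(208) = 16*sqrt(13); sqrt(52) = 2*sqrt(13); 2*sqrt(468) = 12*sqrt(13); 4*sqrt(117) = 12*sqrt(13); 3*sqrt(117) = 9*sqrt(13)
Combine: (16 + 2 + 12 + 12 + 9)·sqrt(13) = 51*sqrt(13)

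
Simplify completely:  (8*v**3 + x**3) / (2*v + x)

Factor as (a+b)(a**2-ab+b**2) with a=x, b=(2*v).

4*v**2 - 2*v*x + x**2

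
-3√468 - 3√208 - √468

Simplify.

-36*√13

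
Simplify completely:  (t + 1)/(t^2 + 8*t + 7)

Factor: t^2 + 8*t + 7 = (t + 7)*(t + 1)
Cancel the common factor (t + 1).

1/(t + 7)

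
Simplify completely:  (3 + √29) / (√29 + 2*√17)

Multiply numerator and denominator by -2*√17 + √29.
Denominator becomes -39; numerator becomes -2*√493 - 6*√17 + 3*√29 + 29.

(-29 - 3*√29 + 6*√17 + 2*√493)/39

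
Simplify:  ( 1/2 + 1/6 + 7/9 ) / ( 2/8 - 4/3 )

-4/3

Numerator: 1/2 + 1/6 + 7/9 = 13/9
Denominator: 2/8 - 4/3 = -13/12
Divide: (13/9) · (-12/13) = -4/3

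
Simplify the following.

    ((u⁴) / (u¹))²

u⁶

Inside the bracket: u³
Raise to the power 2: u⁶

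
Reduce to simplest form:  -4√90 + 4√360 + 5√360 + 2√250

4√90 = 12*√10; 4√360 = 24*√10; 5√360 = 30*√10; 2√250 = 10*√10
Combine: (-12 + 24 + 30 + 10)·√10 = 52*√10

52*√10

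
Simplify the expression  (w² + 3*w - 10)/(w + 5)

w - 2

Factor: w² + 3*w - 10 = (w + 5)·(w - 2)
Cancel the common factor (w + 5).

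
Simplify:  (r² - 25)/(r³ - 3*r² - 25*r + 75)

1/(r - 3)

Factor: r² - 25 = (r - 5)·(r + 5);  r³ - 3*r² - 25*r + 75 = (r - 5)·(r + 5)·(r - 3)
Cancel the common factors (r - 5), (r + 5).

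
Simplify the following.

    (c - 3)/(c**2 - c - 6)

Factor: c**2 - c - 6 = (c - 3)*(c + 2)
Cancel the common factor (c - 3).

1/(c + 2)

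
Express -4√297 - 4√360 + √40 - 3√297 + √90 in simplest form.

-21*√33 - 19*√10

4√297 = 12*√33; 4√360 = 24*√10; √40 = 2*√10; 3√297 = 9*√33; √90 = 3*√10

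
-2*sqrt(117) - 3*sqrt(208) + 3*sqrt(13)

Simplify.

-15*sqrt(13)

2*sqrt(117) = 6*sqrt(13); 3*sqrt(208) = 12*sqrt(13); 3*sqrt(13) = 3*sqrt(13)
Combine: (-6 - 12 + 3)·sqrt(13) = -15*sqrt(13)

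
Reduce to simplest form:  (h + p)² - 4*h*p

Expand the square and combine the 4*h*p term.

(h - p)²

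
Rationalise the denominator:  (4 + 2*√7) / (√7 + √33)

(-7 - 2*√7 + 2*√33 + √231)/13

Multiply numerator and denominator by -√33 + √7.
Denominator becomes -26; numerator becomes -2*√231 - 4*√33 + 4*√7 + 14.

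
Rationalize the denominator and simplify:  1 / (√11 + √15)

(-√11 + √15)/4

Multiply numerator and denominator by -√11 + √15.
Denominator becomes 4; numerator becomes -√11 + √15.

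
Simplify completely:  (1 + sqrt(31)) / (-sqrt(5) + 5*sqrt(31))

(sqrt(5) + sqrt(155) + 5*sqrt(31) + 155)/770

Multiply numerator and denominator by sqrt(5) + 5*sqrt(31).
Denominator becomes 770; numerator becomes sqrt(5) + sqrt(155) + 5*sqrt(31) + 155.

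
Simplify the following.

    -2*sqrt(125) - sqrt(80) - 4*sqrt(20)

-22*sqrt(5)

2*sqrt(125) = 10*sqrt(5); sqrt(80) = 4*sqrt(5); 4*sqrt(20) = 8*sqrt(5)
Combine: (-10 - 4 - 8)·sqrt(5) = -22*sqrt(5)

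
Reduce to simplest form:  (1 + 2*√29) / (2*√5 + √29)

Multiply numerator and denominator by -2*√5 + √29.
Denominator becomes 9; numerator becomes -4*√145 - 2*√5 + √29 + 58.

(-4*√145 - 2*√5 + √29 + 58)/9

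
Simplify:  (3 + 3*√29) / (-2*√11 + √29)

Multiply numerator and denominator by √29 + 2*√11.
Denominator becomes -15; numerator becomes 3*√29 + 6*√11 + 87 + 6*√319.

(-2*√319 - 29 - 2*√11 - √29)/5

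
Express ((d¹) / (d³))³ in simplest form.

d^(-6)

Inside the bracket: (d^-2)
Raise to the power 3: (d^-6)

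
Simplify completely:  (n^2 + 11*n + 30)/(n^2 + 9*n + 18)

(n + 5)/(n + 3)

Factor: n^2 + 11*n + 30 = (n + 5)*(n + 6);  n^2 + 9*n + 18 = (n + 6)*(n + 3)
Cancel the common factor (n + 6).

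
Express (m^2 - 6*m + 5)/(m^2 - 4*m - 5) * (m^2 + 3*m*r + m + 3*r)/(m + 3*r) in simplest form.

m - 1

Factor: m^2 - 6*m + 5 = (m - 1)*(m - 5);  m^2 - 4*m - 5 = (m + 1)*(m - 5);  m^2 + 3*m*r + m + 3*r = (m + 1)*(m + 3*r)
Cancel the common factors (m + 1), (m - 5), (m + 3*r).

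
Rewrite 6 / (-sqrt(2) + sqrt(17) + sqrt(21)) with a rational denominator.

(-18*sqrt(2) - sqrt(21) + 3*sqrt(17) + sqrt(714))/11

Group as (sqrt(17) + sqrt(21)) - sqrt(2); multiply by (sqrt(17) + sqrt(21)) + sqrt(2), then rationalise the remaining surd.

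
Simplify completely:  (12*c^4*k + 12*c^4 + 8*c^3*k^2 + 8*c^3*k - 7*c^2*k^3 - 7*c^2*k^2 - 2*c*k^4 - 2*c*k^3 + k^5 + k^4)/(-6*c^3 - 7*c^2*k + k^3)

Factor: 12*c^4*k + 12*c^4 + 8*c^3*k^2 + 8*c^3*k - 7*c^2*k^3 - 7*c^2*k^2 - 2*c*k^4 - 2*c*k^3 + k^5 + k^4 = (-2*c + k)*(c + k)*(2*c + k)*(-3*c + k)*(k + 1);  -6*c^3 - 7*c^2*k + k^3 = (-3*c + k)*(2*c + k)*(c + k)
Cancel the common factors (2*c + k), (-3*c + k), (c + k).

-2*c*k - 2*c + k^2 + k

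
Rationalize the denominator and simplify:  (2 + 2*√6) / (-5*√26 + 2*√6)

(-10*√39 - 5*√26 - 12 - 2*√6)/313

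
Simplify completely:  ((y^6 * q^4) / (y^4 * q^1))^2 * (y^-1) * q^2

Inside the bracket: y^2 * q^3
Raise to the power 2: y^4 * q^6
Multiply by (y^-1) * q^2: add exponents.

q^8*y^3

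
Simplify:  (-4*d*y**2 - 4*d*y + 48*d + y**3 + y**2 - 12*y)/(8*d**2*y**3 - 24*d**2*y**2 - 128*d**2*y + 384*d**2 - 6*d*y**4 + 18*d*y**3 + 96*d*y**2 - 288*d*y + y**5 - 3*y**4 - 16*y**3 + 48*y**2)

1/(-2*d*y + 8*d + y**2 - 4*y)

Factor: -4*d*y**2 - 4*d*y + 48*d + y**3 + y**2 - 12*y = (y - 3)*(y + 4)*(-4*d + y);  8*d**2*y**3 - 24*d**2*y**2 - 128*d**2*y + 384*d**2 - 6*d*y**4 + 18*d*y**3 + 96*d*y**2 - 288*d*y + y**5 - 3*y**4 - 16*y**3 + 48*y**2 = (y - 4)*(y + 4)*(-4*d + y)*(-2*d + y)*(y - 3)
Cancel the common factors (y + 4), (y - 3), (-4*d + y).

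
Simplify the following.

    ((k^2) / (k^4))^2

k^(-4)

Inside the bracket: (k^-2)
Raise to the power 2: (k^-4)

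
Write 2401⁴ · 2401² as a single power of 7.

7^24

2401⁴ = 7^16; 2401² = 7^8
Combine exponents: 7^24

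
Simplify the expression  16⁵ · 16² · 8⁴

2^40

16⁵ = 2^20; 16² = 2^8; 8⁴ = 2^12
Combine exponents: 2^40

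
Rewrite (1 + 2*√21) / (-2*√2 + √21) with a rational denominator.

(2*√2 + √21 + 4*√42 + 42)/13

Multiply numerator and denominator by 2*√2 + √21.
Denominator becomes 13; numerator becomes 2*√2 + √21 + 4*√42 + 42.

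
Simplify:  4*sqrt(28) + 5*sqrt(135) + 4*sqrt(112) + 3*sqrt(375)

24*sqrt(7) + 30*sqrt(15)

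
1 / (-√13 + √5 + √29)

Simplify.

Group as (√5 + √29) - √13; multiply by (√5 + √29) + √13, then rationalise the remaining surd.

(-21*√13 - 11*√29 + 37*√5 + 2*√1885)/139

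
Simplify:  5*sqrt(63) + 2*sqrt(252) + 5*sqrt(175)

5*sqrt(63) = 15*sqrt(7); 2*sqrt(252) = 12*sqrt(7); 5*sqrt(175) = 25*sqrt(7)
Combine: (15 + 12 + 25)·sqrt(7) = 52*sqrt(7)

52*sqrt(7)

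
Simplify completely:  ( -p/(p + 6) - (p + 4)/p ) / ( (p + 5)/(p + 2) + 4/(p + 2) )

(-2*p³ - 14*p² - 44*p - 48)/(p³ + 15*p² + 54*p)

Numerator: -p/(p + 6) - (p + 4)/p = (-2*p² - 10*p - 24)/(p² + 6*p)
Denominator: (p + 5)/(p + 2) + 4/(p + 2) = (p + 9)/(p + 2)
Divide: ((-2*p² - 10*p - 24)/(p² + 6*p)) · ((p + 2)/(p + 9)) = (-2*p³ - 14*p² - 44*p - 48)/(p³ + 15*p² + 54*p)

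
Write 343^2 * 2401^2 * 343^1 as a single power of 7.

7^17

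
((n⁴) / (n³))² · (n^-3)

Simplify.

Inside the bracket: n¹
Raise to the power 2: n²
Multiply by (n^-3): add exponents.

1/n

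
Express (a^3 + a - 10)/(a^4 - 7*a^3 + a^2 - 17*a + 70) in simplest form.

1/(a - 7)

Factor: a^3 + a - 10 = (a - 2)*(a^2 + 2*a + 5);  a^4 - 7*a^3 + a^2 - 17*a + 70 = (a - 7)*(a - 2)*(a^2 + 2*a + 5)
Cancel the common factors (a^2 + 2*a + 5), (a - 2).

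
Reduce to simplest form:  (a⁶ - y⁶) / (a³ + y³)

a³ - y³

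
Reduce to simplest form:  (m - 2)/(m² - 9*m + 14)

1/(m - 7)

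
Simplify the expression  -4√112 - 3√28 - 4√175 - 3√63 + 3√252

-33*√7

4√112 = 16*√7; 3√28 = 6*√7; 4√175 = 20*√7; 3√63 = 9*√7; 3√252 = 18*√7
Combine: (-16 - 6 - 20 - 9 + 18)·√7 = -33*√7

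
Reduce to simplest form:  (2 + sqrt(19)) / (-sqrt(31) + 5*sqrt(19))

Multiply numerator and denominator by sqrt(31) + 5*sqrt(19).
Denominator becomes 444; numerator becomes 2*sqrt(31) + sqrt(589) + 10*sqrt(19) + 95.

(2*sqrt(31) + sqrt(589) + 10*sqrt(19) + 95)/444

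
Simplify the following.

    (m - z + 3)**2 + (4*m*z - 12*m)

After expansion: m**2 + 2*m*z - 6*m + z**2 - 6*z + 9 — a perfect-square trinomial.

(m + z - 3)**2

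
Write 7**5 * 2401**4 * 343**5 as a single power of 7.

7**5 = 7**5; 2401**4 = 7**16; 343**5 = 7**15
Combine exponents: 7**36

7**36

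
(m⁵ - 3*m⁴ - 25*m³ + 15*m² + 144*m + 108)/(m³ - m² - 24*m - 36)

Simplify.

Factor: m⁵ - 3*m⁴ - 25*m³ + 15*m² + 144*m + 108 = (m + 1)·(m - 6)·(m + 3)·(m - 3)·(m + 2);  m³ - m² - 24*m - 36 = (m + 2)·(m - 6)·(m + 3)
Cancel the common factors (m - 6), (m + 2), (m + 3).

m² - 2*m - 3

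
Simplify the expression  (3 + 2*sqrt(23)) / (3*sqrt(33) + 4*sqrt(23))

(-6*sqrt(759) - 9*sqrt(33) + 12*sqrt(23) + 184)/71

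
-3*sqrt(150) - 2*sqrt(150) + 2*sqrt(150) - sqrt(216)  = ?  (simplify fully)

3*sqrt(150) = 15*sqrt(6); 2*sqrt(150) = 10*sqrt(6); 2*sqrt(150) = 10*sqrt(6); sqrt(216) = 6*sqrt(6)
Combine: (-15 - 10 + 10 - 6)·sqrt(6) = -21*sqrt(6)

-21*sqrt(6)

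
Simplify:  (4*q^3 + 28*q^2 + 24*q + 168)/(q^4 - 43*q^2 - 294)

4/(q - 7)

Factor: 4*q^3 + 28*q^2 + 24*q + 168 = 4*(q^2 + 6)*(q + 7);  q^4 - 43*q^2 - 294 = (q^2 + 6)*(q + 7)*(q - 7)
Cancel the common factors (q^2 + 6), (q + 7).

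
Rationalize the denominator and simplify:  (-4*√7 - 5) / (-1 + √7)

(-11 - 3*√7)/2

Multiply numerator and denominator by -√7 - 1.
Denominator becomes -6; numerator becomes 9*√7 + 33.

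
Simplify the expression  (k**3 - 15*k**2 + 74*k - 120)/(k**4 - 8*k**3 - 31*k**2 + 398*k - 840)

Factor: k**3 - 15*k**2 + 74*k - 120 = (k - 4)*(k - 5)*(k - 6);  k**4 - 8*k**3 - 31*k**2 + 398*k - 840 = (k - 4)*(k + 7)*(k - 5)*(k - 6)
Cancel the common factors (k - 4), (k - 6), (k - 5).

1/(k + 7)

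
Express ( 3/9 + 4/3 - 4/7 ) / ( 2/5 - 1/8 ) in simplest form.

920/231

Numerator: 3/9 + 4/3 - 4/7 = 23/21
Denominator: 2/5 - 1/8 = 11/40
Divide: (23/21) · (40/11) = 920/231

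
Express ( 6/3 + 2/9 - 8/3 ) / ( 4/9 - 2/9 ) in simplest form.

-2

Numerator: 6/3 + 2/9 - 8/3 = -4/9
Denominator: 4/9 - 2/9 = 2/9
Divide: (-4/9) · (9/2) = -2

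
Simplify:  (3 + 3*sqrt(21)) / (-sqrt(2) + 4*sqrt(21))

(3*sqrt(2) + 3*sqrt(42) + 12*sqrt(21) + 252)/334

Multiply numerator and denominator by sqrt(2) + 4*sqrt(21).
Denominator becomes 334; numerator becomes 3*sqrt(2) + 3*sqrt(42) + 12*sqrt(21) + 252.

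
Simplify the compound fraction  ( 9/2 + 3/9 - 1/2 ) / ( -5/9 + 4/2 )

Numerator: 9/2 + 3/9 - 1/2 = 13/3
Denominator: -5/9 + 4/2 = 13/9
Divide: (13/3) · (9/13) = 3

3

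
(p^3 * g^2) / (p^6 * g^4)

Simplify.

Quotient: (p^-3) * (g^-2)

1/(g^2*p^3)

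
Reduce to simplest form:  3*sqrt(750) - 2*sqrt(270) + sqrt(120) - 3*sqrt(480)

3*sqrt(750) = 15*sqrt(30); 2*sqrt(270) = 6*sqrt(30); sqrt(120) = 2*sqrt(30); 3*sqrt(480) = 12*sqrt(30)
Combine: (15 - 6 + 2 - 12)·sqrt(30) = -sqrt(30)

-sqrt(30)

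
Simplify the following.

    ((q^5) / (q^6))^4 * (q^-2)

q^(-6)

Inside the bracket: (q^-1)
Raise to the power 4: (q^-4)
Multiply by (q^-2): add exponents.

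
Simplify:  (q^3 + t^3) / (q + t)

Apply the sum-of-cubes factorisation and cancel (q + t).

q^2 - q*t + t^2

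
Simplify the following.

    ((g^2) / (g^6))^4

g^(-16)

Inside the bracket: (g^-4)
Raise to the power 4: (g^-16)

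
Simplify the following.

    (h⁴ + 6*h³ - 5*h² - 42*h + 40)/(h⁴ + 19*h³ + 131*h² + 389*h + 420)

Factor: h⁴ + 6*h³ - 5*h² - 42*h + 40 = (h - 1)·(h + 5)·(h + 4)·(h - 2);  h⁴ + 19*h³ + 131*h² + 389*h + 420 = (h + 5)·(h + 4)·(h + 7)·(h + 3)
Cancel the common factors (h + 5), (h + 4).

(h² - 3*h + 2)/(h² + 10*h + 21)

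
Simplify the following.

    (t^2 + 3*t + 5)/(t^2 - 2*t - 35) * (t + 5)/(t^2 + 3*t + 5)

Factor: t^2 - 2*t - 35 = (t - 7)*(t + 5)
Cancel the common factors (t^2 + 3*t + 5), (t + 5).

1/(t - 7)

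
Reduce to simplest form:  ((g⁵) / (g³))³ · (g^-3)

Inside the bracket: g²
Raise to the power 3: g⁶
Multiply by (g^-3): add exponents.

g³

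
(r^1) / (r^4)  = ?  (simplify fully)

r^(-3)

Quotient: (r^-3)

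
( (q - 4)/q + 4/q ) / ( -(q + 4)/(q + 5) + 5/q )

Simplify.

Numerator: (q - 4)/q + 4/q = 1
Denominator: -(q + 4)/(q + 5) + 5/q = (-q**2 + q + 25)/(q**2 + 5*q)
Divide: (1) · ((q**2 + 5*q)/(-q**2 + q + 25)) = (-q**2 - 5*q)/(q**2 - q - 25)

(-q**2 - 5*q)/(q**2 - q - 25)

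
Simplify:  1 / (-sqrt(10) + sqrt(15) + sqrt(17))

(-11*sqrt(10) + 4*sqrt(17) + 6*sqrt(15) + 5*sqrt(102))/268

Group as (sqrt(15) + sqrt(17)) - sqrt(10); multiply by (sqrt(15) + sqrt(17)) + sqrt(10), then rationalise the remaining surd.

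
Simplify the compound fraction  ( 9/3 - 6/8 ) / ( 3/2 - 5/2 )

Numerator: 9/3 - 6/8 = 9/4
Denominator: 3/2 - 5/2 = -1
Divide: (9/4) · (-1) = -9/4

-9/4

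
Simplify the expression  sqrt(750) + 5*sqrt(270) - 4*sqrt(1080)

-4*sqrt(30)

sqrt(750) = 5*sqrt(30); 5*sqrt(270) = 15*sqrt(30); 4*sqrt(1080) = 24*sqrt(30)
Combine: (5 + 15 - 24)·sqrt(30) = -4*sqrt(30)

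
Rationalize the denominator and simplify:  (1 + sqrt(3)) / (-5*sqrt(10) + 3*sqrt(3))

(-5*sqrt(30) - 5*sqrt(10) - 9 - 3*sqrt(3))/223

Multiply numerator and denominator by 3*sqrt(3) + 5*sqrt(10).
Denominator becomes -223; numerator becomes 3*sqrt(3) + 9 + 5*sqrt(10) + 5*sqrt(30).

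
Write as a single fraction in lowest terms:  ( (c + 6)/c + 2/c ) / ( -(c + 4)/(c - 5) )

Numerator: (c + 6)/c + 2/c = (c + 8)/c
Denominator: -(c + 4)/(c - 5) = (-c - 4)/(c - 5)
Divide: ((c + 8)/c) · ((c - 5)/(-c - 4)) = (-c^2 - 3*c + 40)/(c^2 + 4*c)

(-c^2 - 3*c + 40)/(c^2 + 4*c)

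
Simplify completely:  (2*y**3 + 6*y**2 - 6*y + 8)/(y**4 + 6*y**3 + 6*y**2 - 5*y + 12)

Factor: 2*y**3 + 6*y**2 - 6*y + 8 = 2*(y + 4)*(y**2 - y + 1);  y**4 + 6*y**3 + 6*y**2 - 5*y + 12 = (y**2 - y + 1)*(y + 3)*(y + 4)
Cancel the common factors (y**2 - y + 1), (y + 4).

2/(y + 3)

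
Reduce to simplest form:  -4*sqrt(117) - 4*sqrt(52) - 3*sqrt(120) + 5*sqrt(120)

4*sqrt(117) = 12*sqrt(13); 4*sqrt(52) = 8*sqrt(13); 3*sqrt(120) = 6*sqrt(30); 5*sqrt(120) = 10*sqrt(30)

-20*sqrt(13) + 4*sqrt(30)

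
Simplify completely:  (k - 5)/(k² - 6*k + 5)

1/(k - 1)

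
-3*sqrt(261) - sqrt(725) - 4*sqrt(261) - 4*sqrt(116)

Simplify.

-34*sqrt(29)

3*sqrt(261) = 9*sqrt(29); sqrt(725) = 5*sqrt(29); 4*sqrt(261) = 12*sqrt(29); 4*sqrt(116) = 8*sqrt(29)
Combine: (-9 - 5 - 12 - 8)·sqrt(29) = -34*sqrt(29)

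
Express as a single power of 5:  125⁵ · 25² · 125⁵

5^34

125⁵ = 5^15; 25² = 5^4; 125⁵ = 5^15
Combine exponents: 5^34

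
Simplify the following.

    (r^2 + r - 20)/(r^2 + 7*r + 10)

Factor: r^2 + r - 20 = (r + 5)*(r - 4);  r^2 + 7*r + 10 = (r + 2)*(r + 5)
Cancel the common factor (r + 5).

(r - 4)/(r + 2)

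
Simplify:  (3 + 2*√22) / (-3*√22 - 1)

Multiply numerator and denominator by -1 + 3*√22.
Denominator becomes -197; numerator becomes 7*√22 + 129.

(-129 - 7*√22)/197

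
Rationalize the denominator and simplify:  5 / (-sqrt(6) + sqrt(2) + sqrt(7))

(-15*sqrt(6) + 5*sqrt(7) + 55*sqrt(2) + 20*sqrt(21))/47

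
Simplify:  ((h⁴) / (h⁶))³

h^(-6)

Inside the bracket: (h^-2)
Raise to the power 3: (h^-6)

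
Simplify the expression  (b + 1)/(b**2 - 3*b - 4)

1/(b - 4)

Factor: b**2 - 3*b - 4 = (b + 1)*(b - 4)
Cancel the common factor (b + 1).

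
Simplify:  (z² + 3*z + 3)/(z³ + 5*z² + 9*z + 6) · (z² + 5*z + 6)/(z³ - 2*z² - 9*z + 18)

Factor: z³ + 5*z² + 9*z + 6 = (z² + 3*z + 3)·(z + 2);  z² + 5*z + 6 = (z + 2)·(z + 3);  z³ - 2*z² - 9*z + 18 = (z - 2)·(z + 3)·(z - 3)
Cancel the common factors (z² + 3*z + 3), (z + 3), (z + 2).

1/(z² - 5*z + 6)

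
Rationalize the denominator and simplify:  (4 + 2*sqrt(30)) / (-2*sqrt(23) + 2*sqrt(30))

(2*sqrt(23) + 2*sqrt(30) + sqrt(690) + 30)/7

Multiply numerator and denominator by 2*sqrt(23) + 2*sqrt(30).
Denominator becomes 28; numerator becomes 8*sqrt(23) + 8*sqrt(30) + 4*sqrt(690) + 120.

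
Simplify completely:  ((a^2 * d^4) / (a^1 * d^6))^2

Inside the bracket: a^1 * (d^-2)
Raise to the power 2: a^2 * (d^-4)

a^2/d^4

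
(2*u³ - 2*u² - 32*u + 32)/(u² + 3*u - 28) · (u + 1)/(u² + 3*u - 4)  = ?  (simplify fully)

(2*u + 2)/(u + 7)

Factor: 2*u³ - 2*u² - 32*u + 32 = 2·(u - 4)·(u - 1)·(u + 4);  u² + 3*u - 28 = (u + 7)·(u - 4);  u² + 3*u - 4 = (u - 1)·(u + 4)
Cancel the common factors (u - 4), (u - 1), (u + 4).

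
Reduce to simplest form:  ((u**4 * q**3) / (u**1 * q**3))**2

Inside the bracket: u**3
Raise to the power 2: u**6

u**6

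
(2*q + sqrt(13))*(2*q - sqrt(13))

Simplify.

(2*q)^2 - (sqrt(13))^2 = 4*q^2 - 13.

4*q^2 - 13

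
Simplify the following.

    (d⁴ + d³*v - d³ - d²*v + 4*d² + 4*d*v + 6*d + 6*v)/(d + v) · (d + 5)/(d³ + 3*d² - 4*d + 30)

Factor: d⁴ + d³*v - d³ - d²*v + 4*d² + 4*d*v + 6*d + 6*v = (d + 1)·(d + v)·(d² - 2*d + 6);  d³ + 3*d² - 4*d + 30 = (d + 5)·(d² - 2*d + 6)
Cancel the common factors (d² - 2*d + 6), (d + v), (d + 5).

d + 1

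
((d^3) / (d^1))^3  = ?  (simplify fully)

Inside the bracket: d^2
Raise to the power 3: d^6

d^6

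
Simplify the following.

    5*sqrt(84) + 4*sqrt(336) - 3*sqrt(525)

11*sqrt(21)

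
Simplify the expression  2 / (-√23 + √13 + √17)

Group as (√13 + √17) - √23; multiply by (√13 + √17) + √23, then rationalise the remaining surd.

(-14*√23 + 38*√17 + 54*√13 + 4*√5083)/835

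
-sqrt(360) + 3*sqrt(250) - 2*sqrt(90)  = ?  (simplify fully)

3*sqrt(10)

sqrt(360) = 6*sqrt(10); 3*sqrt(250) = 15*sqrt(10); 2*sqrt(90) = 6*sqrt(10)
Combine: (-6 + 15 - 6)·sqrt(10) = 3*sqrt(10)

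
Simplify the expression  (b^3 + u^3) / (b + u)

u^3 + b^3 = (b + u)(b^2 - b*u + u^2).

b^2 - b*u + u^2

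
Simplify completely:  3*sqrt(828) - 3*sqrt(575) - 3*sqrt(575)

-12*sqrt(23)

3*sqrt(828) = 18*sqrt(23); 3*sqrt(575) = 15*sqrt(23); 3*sqrt(575) = 15*sqrt(23)
Combine: (18 - 15 - 15)·sqrt(23) = -12*sqrt(23)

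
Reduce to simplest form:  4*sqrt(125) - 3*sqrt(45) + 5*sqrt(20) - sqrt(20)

19*sqrt(5)

4*sqrt(125) = 20*sqrt(5); 3*sqrt(45) = 9*sqrt(5); 5*sqrt(20) = 10*sqrt(5); sqrt(20) = 2*sqrt(5)
Combine: (20 - 9 + 10 - 2)·sqrt(5) = 19*sqrt(5)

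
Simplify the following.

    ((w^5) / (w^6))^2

w^(-2)

Inside the bracket: (w^-1)
Raise to the power 2: (w^-2)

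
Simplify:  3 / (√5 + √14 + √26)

Group as (√5 + √26) + √14; multiply by (√5 + √26) - √14, then rationalise the remaining surd.

(-4*√455 - 7*√26 + 17*√14 + 35*√5)/77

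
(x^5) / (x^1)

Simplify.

Quotient: x^4

x^4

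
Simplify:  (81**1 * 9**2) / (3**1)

3**7

81**1 = 3**4; 9**2 = 3**4; 3**1 = 3**1
Combine exponents: 3**7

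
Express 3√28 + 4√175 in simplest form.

3√28 = 6*√7; 4√175 = 20*√7
Combine: (6 + 20)·√7 = 26*√7

26*√7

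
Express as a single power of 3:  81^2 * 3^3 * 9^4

3^19

81^2 = 3^8; 3^3 = 3^3; 9^4 = 3^8
Combine exponents: 3^19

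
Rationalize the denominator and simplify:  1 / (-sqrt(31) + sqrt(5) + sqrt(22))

(2*sqrt(31) + 7*sqrt(22) + 24*sqrt(5) + sqrt(3410))/212

Group as (sqrt(5) + sqrt(22)) - sqrt(31); multiply by (sqrt(5) + sqrt(22)) + sqrt(31), then rationalise the remaining surd.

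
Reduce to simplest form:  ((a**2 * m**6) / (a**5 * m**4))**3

m**6/a**9

Inside the bracket: (a**-3) * m**2
Raise to the power 3: (a**-9) * m**6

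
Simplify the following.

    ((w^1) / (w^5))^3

Inside the bracket: (w^-4)
Raise to the power 3: (w^-12)

w^(-12)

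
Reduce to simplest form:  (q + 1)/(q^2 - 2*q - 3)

Factor: q^2 - 2*q - 3 = (q - 3)*(q + 1)
Cancel the common factor (q + 1).

1/(q - 3)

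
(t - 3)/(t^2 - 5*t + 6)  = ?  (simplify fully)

1/(t - 2)

Factor: t^2 - 5*t + 6 = (t - 3)*(t - 2)
Cancel the common factor (t - 3).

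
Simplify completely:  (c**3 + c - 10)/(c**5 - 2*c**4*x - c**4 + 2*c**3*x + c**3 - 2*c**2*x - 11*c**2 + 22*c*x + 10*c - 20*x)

-1/(-c**2 + 2*c*x + c - 2*x)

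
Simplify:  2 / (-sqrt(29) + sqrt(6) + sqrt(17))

Group as (sqrt(6) + sqrt(17)) - sqrt(29); multiply by (sqrt(6) + sqrt(17)) + sqrt(29), then rationalise the remaining surd.

(3*sqrt(29) + 9*sqrt(17) + 20*sqrt(6) + sqrt(2958))/93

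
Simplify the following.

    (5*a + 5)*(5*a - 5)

25*a^2 - 25

Difference of squares with P = 5*a, Q = 5.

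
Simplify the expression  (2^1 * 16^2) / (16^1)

2^5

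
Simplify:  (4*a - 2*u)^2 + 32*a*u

Expanding gives 16*a^2 + 16*a*u + 4*u^2, a perfect square.

4*(2*a + u)^2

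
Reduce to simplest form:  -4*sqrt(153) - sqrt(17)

-13*sqrt(17)

4*sqrt(153) = 12*sqrt(17); sqrt(17) = sqrt(17)
Combine: (-12 - 1)·sqrt(17) = -13*sqrt(17)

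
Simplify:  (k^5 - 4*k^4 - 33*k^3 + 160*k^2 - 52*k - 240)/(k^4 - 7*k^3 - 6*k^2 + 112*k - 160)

Factor: k^5 - 4*k^4 - 33*k^3 + 160*k^2 - 52*k - 240 = (k - 4)*(k - 2)*(k + 1)*(k - 5)*(k + 6);  k^4 - 7*k^3 - 6*k^2 + 112*k - 160 = (k - 4)*(k + 4)*(k - 5)*(k - 2)
Cancel the common factors (k - 5), (k - 4), (k - 2).

(k^2 + 7*k + 6)/(k + 4)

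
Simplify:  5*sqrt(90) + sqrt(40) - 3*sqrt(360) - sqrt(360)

-7*sqrt(10)

5*sqrt(90) = 15*sqrt(10); sqrt(40) = 2*sqrt(10); 3*sqrt(360) = 18*sqrt(10); sqrt(360) = 6*sqrt(10)
Combine: (15 + 2 - 18 - 6)·sqrt(10) = -7*sqrt(10)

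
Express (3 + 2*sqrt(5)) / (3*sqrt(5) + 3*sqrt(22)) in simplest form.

(-10 - 3*sqrt(5) + 3*sqrt(22) + 2*sqrt(110))/51

Multiply numerator and denominator by -3*sqrt(22) + 3*sqrt(5).
Denominator becomes -153; numerator becomes -6*sqrt(110) - 9*sqrt(22) + 9*sqrt(5) + 30.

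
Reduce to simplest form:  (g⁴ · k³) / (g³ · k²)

g*k

Quotient: g¹ · k¹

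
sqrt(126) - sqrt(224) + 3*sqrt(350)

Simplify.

14*sqrt(14)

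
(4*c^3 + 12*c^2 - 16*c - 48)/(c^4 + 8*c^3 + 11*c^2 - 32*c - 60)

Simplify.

Factor: 4*c^3 + 12*c^2 - 16*c - 48 = 4*(c - 2)*(c + 3)*(c + 2);  c^4 + 8*c^3 + 11*c^2 - 32*c - 60 = (c - 2)*(c + 2)*(c + 5)*(c + 3)
Cancel the common factors (c - 2), (c + 2), (c + 3).

4/(c + 5)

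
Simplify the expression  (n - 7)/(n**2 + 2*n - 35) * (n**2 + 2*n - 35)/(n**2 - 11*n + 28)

1/(n - 4)

Factor: n**2 + 2*n - 35 = (n + 7)*(n - 5);  n**2 + 2*n - 35 = (n - 5)*(n + 7);  n**2 - 11*n + 28 = (n - 4)*(n - 7)
Cancel the common factors (n - 7), (n + 7), (n - 5).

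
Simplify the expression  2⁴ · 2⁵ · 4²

2^13

2⁴ = 2^4; 2⁵ = 2^5; 4² = 2^4
Combine exponents: 2^13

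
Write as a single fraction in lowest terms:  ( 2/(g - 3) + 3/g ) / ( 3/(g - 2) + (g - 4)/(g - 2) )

(5*g^2 - 19*g + 18)/(g^3 - 4*g^2 + 3*g)

Numerator: 2/(g - 3) + 3/g = (5*g - 9)/(g^2 - 3*g)
Denominator: 3/(g - 2) + (g - 4)/(g - 2) = (g - 1)/(g - 2)
Divide: ((5*g - 9)/(g^2 - 3*g)) · ((g - 2)/(g - 1)) = (5*g^2 - 19*g + 18)/(g^3 - 4*g^2 + 3*g)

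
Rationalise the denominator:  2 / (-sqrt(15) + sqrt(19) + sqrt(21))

(-50*sqrt(15) + 26*sqrt(21) + 34*sqrt(19) + 12*sqrt(665))/971

Group as (sqrt(19) + sqrt(21)) - sqrt(15); multiply by (sqrt(19) + sqrt(21)) + sqrt(15), then rationalise the remaining surd.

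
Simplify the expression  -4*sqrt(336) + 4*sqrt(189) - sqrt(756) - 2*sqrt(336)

4*sqrt(336) = 16*sqrt(21); 4*sqrt(189) = 12*sqrt(21); sqrt(756) = 6*sqrt(21); 2*sqrt(336) = 8*sqrt(21)
Combine: (-16 + 12 - 6 - 8)·sqrt(21) = -18*sqrt(21)

-18*sqrt(21)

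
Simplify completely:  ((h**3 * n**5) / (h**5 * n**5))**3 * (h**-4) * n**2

n**2/h**10

Inside the bracket: (h**-2)
Raise to the power 3: (h**-6)
Multiply by (h**-4) * n**2: add exponents.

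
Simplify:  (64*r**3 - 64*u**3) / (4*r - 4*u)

16*r**2 + 16*r*u + 16*u**2

Apply the difference-of-cubes factorisation and cancel (4*r - 4*u).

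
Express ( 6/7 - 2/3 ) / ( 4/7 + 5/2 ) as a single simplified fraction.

Numerator: 6/7 - 2/3 = 4/21
Denominator: 4/7 + 5/2 = 43/14
Divide: (4/21) · (14/43) = 8/129

8/129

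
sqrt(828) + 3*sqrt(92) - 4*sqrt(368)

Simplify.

-4*sqrt(23)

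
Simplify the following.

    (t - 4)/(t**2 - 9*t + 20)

1/(t - 5)

Factor: t**2 - 9*t + 20 = (t - 4)*(t - 5)
Cancel the common factor (t - 4).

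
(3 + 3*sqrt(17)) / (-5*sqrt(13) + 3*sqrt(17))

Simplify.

(-15*sqrt(221) - 153 - 15*sqrt(13) - 9*sqrt(17))/172

Multiply numerator and denominator by 3*sqrt(17) + 5*sqrt(13).
Denominator becomes -172; numerator becomes 9*sqrt(17) + 15*sqrt(13) + 153 + 15*sqrt(221).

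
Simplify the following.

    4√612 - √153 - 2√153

4√612 = 24*√17; √153 = 3*√17; 2√153 = 6*√17
Combine: (24 - 3 - 6)·√17 = 15*√17

15*√17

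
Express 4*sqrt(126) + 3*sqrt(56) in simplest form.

4*sqrt(126) = 12*sqrt(14); 3*sqrt(56) = 6*sqrt(14)
Combine: (12 + 6)·sqrt(14) = 18*sqrt(14)

18*sqrt(14)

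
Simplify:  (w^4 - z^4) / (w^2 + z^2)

w^4 - z^4 factors as -(-w + z)*(w + z)*(w^2 + z^2).

w^2 - z^2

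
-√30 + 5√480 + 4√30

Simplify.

√30 = √30; 5√480 = 20*√30; 4√30 = 4*√30
Combine: (-1 + 20 + 4)·√30 = 23*√30

23*√30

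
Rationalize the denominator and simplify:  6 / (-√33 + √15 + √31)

Group as (√15 + √31) - √33; multiply by (√15 + √31) + √33, then rationalise the remaining surd.

(-78*√33 + 102*√31 + 294*√15 + 36*√1705)/1691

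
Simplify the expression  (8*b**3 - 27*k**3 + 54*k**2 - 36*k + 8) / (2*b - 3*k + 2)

(2*b)**3 - (3*k - 2)**3 = (2*b - 3*k + 2)(4*b**2 + 6*b*k - 4*b + 9*k**2 - 12*k + 4).

4*b**2 + 6*b*k - 4*b + 9*k**2 - 12*k + 4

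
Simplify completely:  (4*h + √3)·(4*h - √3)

Product of conjugates: (P+Q)(P-Q) = P^2 - Q^2.

16*h² - 3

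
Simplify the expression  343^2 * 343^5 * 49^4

343^2 = 7^6; 343^5 = 7^15; 49^4 = 7^8
Combine exponents: 7^29

7^29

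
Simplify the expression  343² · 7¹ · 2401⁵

343² = 7^6; 7¹ = 7^1; 2401⁵ = 7^20
Combine exponents: 7^27

7^27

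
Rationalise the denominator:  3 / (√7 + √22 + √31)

Group as (√7 + √22) + √31; multiply by (√7 + √22) - √31, then rationalise the remaining surd.

(-√4774 - √31 + 8*√22 + 23*√7)/102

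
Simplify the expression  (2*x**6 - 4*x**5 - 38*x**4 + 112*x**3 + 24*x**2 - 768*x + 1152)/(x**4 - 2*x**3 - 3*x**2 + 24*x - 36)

2*x**2 - 32

Factor: 2*x**6 - 4*x**5 - 38*x**4 + 112*x**3 + 24*x**2 - 768*x + 1152 = 2*(x - 4)*(x + 4)*(x - 2)*(x + 3)*(x**2 - 3*x + 6);  x**4 - 2*x**3 - 3*x**2 + 24*x - 36 = (x**2 - 3*x + 6)*(x - 2)*(x + 3)
Cancel the common factors (x**2 - 3*x + 6), (x + 3), (x - 2).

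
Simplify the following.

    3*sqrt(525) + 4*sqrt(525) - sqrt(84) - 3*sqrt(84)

3*sqrt(525) = 15*sqrt(21); 4*sqrt(525) = 20*sqrt(21); sqrt(84) = 2*sqrt(21); 3*sqrt(84) = 6*sqrt(21)
Combine: (15 + 20 - 2 - 6)·sqrt(21) = 27*sqrt(21)

27*sqrt(21)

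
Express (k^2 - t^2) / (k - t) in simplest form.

Factor k^2 - t^2 and cancel (k - t).

k + t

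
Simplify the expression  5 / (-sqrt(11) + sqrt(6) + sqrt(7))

Group as (sqrt(6) + sqrt(7)) - sqrt(11); multiply by (sqrt(6) + sqrt(7)) + sqrt(11), then rationalise the remaining surd.

(-5*sqrt(11) + 25*sqrt(7) + 30*sqrt(6) + 5*sqrt(462))/82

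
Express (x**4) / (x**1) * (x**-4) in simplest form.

1/x

Quotient: x**3
Multiply by (x**-4): add exponents.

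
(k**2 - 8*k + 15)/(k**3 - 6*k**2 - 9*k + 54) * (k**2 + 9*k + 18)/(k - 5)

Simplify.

(k + 6)/(k - 6)

Factor: k**2 - 8*k + 15 = (k - 3)*(k - 5);  k**3 - 6*k**2 - 9*k + 54 = (k - 3)*(k - 6)*(k + 3);  k**2 + 9*k + 18 = (k + 6)*(k + 3)
Cancel the common factors (k + 3), (k - 5), (k - 3).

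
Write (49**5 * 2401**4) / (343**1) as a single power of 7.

7**23

49**5 = 7**10; 2401**4 = 7**16; 343**1 = 7**3
Combine exponents: 7**23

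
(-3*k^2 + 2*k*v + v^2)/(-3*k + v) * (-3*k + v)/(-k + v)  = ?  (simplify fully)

3*k + v

Factor: -3*k^2 + 2*k*v + v^2 = (3*k + v)*(-k + v)
Cancel the common factors (-k + v), (-3*k + v).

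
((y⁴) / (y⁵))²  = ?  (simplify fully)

Inside the bracket: (y^-1)
Raise to the power 2: (y^-2)

y^(-2)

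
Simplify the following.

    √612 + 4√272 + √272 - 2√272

18*√17

√612 = 6*√17; 4√272 = 16*√17; √272 = 4*√17; 2√272 = 8*√17
Combine: (6 + 16 + 4 - 8)·√17 = 18*√17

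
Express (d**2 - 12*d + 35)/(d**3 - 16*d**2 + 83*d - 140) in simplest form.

1/(d - 4)

Factor: d**2 - 12*d + 35 = (d - 5)*(d - 7);  d**3 - 16*d**2 + 83*d - 140 = (d - 4)*(d - 5)*(d - 7)
Cancel the common factors (d - 7), (d - 5).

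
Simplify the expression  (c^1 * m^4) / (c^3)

Quotient: (c^-2) * m^4

m^4/c^2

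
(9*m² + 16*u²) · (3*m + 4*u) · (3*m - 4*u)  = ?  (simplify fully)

((3*m)+(4*u))((3*m)-(4*u)) = 9*m² - 16*u²; continue pairing.

81*m⁴ - 256*u⁴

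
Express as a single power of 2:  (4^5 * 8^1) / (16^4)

2^(-3)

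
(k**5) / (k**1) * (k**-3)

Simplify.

k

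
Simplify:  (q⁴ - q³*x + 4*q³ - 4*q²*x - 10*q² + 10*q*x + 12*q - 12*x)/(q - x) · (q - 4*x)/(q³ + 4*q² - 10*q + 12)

Factor: q⁴ - q³*x + 4*q³ - 4*q²*x - 10*q² + 10*q*x + 12*q - 12*x = (q² - 2*q + 2)·(q - x)·(q + 6);  q³ + 4*q² - 10*q + 12 = (q² - 2*q + 2)·(q + 6)
Cancel the common factors (q² - 2*q + 2), (q + 6), (q - x).

q - 4*x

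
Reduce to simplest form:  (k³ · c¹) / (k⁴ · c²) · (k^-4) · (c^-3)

Quotient: (k^-1) · (c^-1)
Multiply by (k^-4) · (c^-3): add exponents.

1/(c⁴*k⁵)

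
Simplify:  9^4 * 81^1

9^4 = 3^8; 81^1 = 3^4
Combine exponents: 3^12

3^12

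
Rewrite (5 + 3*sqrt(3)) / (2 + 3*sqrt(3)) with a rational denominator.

(9*sqrt(3) + 17)/23

Multiply numerator and denominator by -3*sqrt(3) + 2.
Denominator becomes -23; numerator becomes -17 - 9*sqrt(3).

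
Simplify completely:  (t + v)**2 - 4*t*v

Expand the square and combine the 4*t*v term.

(t - v)**2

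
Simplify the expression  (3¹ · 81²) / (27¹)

3^6

3¹ = 3^1; 81² = 3^8; 27¹ = 3^3
Combine exponents: 3^6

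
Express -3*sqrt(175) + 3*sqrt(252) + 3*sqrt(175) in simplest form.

18*sqrt(7)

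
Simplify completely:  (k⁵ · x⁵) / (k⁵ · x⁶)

1/x

Quotient: (x^-1)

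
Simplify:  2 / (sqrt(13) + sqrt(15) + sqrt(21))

Group as (sqrt(15) + sqrt(21)) + sqrt(13); multiply by (sqrt(15) + sqrt(21)) - sqrt(13), then rationalise the remaining surd.

(-12*sqrt(455) + 14*sqrt(21) + 38*sqrt(15) + 46*sqrt(13))/731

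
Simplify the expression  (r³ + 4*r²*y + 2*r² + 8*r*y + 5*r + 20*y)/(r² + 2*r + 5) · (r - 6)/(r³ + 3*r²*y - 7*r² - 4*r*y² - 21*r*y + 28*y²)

Factor: r³ + 4*r²*y + 2*r² + 8*r*y + 5*r + 20*y = (r + 4*y)·(r² + 2*r + 5);  r³ + 3*r²*y - 7*r² - 4*r*y² - 21*r*y + 28*y² = (r - y)·(r - 7)·(r + 4*y)
Cancel the common factors (r² + 2*r + 5), (r + 4*y).

(-r + 6)/(-r² + r*y + 7*r - 7*y)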